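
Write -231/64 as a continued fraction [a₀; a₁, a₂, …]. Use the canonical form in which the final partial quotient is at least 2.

-231 = -4·64 + 25, so a_0 = -4
64 = 2·25 + 14, so a_1 = 2
25 = 1·14 + 11, so a_2 = 1
14 = 1·11 + 3, so a_3 = 1
11 = 3·3 + 2, so a_4 = 3
3 = 1·2 + 1, so a_5 = 1
2 = 2·1 + 0, so a_6 = 2

[-4; 2, 1, 1, 3, 1, 2]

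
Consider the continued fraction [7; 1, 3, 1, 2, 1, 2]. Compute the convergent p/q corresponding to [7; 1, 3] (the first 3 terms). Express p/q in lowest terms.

31/4

Collapse the nested fraction from the inside out:
Start with 3.
1 + 1/(3/1) = 1 + 1/3 = 4/3
7 + 1/(4/3) = 7 + 3/4 = 31/4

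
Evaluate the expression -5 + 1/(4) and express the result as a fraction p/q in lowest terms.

Start with 4.
-5 + 1/(4/1) = -5 + 1/4 = -19/4

-19/4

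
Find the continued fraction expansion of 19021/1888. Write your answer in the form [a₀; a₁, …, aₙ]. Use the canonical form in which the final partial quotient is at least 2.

19021 = 10·1888 + 141, so a_0 = 10
1888 = 13·141 + 55, so a_1 = 13
141 = 2·55 + 31, so a_2 = 2
55 = 1·31 + 24, so a_3 = 1
31 = 1·24 + 7, so a_4 = 1
24 = 3·7 + 3, so a_5 = 3
7 = 2·3 + 1, so a_6 = 2
3 = 3·1 + 0, so a_7 = 3

[10; 13, 2, 1, 1, 3, 2, 3]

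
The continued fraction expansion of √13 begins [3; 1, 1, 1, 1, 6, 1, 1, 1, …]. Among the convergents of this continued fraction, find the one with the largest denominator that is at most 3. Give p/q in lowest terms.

11/3

a_0 = 3: 3/1  (≤ bound)
a_1 = 1: 4/1  (≤ bound)
a_2 = 1: 7/2  (≤ bound)
a_3 = 1: 11/3  (≤ bound)
a_4 = 1: 18/5  (> 3, stop)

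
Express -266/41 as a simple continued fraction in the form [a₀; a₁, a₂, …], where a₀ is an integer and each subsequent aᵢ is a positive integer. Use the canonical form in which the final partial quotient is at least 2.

[-7; 1, 1, 20]

⌊-266/41⌋ = -7, remainder 21
⌊41/21⌋ = 1, remainder 20
⌊21/20⌋ = 1, remainder 1
⌊20/1⌋ = 20, remainder 0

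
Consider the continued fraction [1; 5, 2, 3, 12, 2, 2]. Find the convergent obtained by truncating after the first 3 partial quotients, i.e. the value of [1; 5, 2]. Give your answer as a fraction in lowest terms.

Start with 2.
5 + 1/(2/1) = 5 + 1/2 = 11/2
1 + 1/(11/2) = 1 + 2/11 = 13/11

13/11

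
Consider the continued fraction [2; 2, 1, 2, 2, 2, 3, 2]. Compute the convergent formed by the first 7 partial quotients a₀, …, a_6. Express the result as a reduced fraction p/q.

Use the convergent recurrence hₖ = aₖ·hₖ₋₁ + hₖ₋₂ (and likewise for the denominators kₖ):
a_0 = 2: 2/1
a_1 = 2: 5/2
a_2 = 1: 7/3
a_3 = 2: 19/8
a_4 = 2: 45/19
a_5 = 2: 109/46
a_6 = 3: 372/157

372/157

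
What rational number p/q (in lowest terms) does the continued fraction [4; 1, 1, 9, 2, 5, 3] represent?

3154/697

a_0 = 4: 4/1
a_1 = 1: 5/1
a_2 = 1: 9/2
a_3 = 9: 86/19
a_4 = 2: 181/40
a_5 = 5: 991/219
a_6 = 3: 3154/697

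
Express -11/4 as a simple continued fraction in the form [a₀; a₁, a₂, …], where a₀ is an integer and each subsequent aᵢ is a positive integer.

[-3; 4]

Run the Euclidean algorithm, recording each quotient:
⌊-11/4⌋ = -3, remainder 1
⌊4/1⌋ = 4, remainder 0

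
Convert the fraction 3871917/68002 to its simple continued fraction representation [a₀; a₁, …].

Repeatedly divide and take the remainder:
3871917 ÷ 68002 → quotient 56, remainder 63805
68002 ÷ 63805 → quotient 1, remainder 4197
63805 ÷ 4197 → quotient 15, remainder 850
4197 ÷ 850 → quotient 4, remainder 797
850 ÷ 797 → quotient 1, remainder 53
797 ÷ 53 → quotient 15, remainder 2
53 ÷ 2 → quotient 26, remainder 1
2 ÷ 1 → quotient 2, remainder 0

[56; 1, 15, 4, 1, 15, 26, 2]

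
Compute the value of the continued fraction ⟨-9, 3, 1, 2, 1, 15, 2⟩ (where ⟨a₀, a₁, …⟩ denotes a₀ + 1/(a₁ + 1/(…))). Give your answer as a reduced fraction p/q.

-4253/487

Starting at the tail and folding back:
Start with 2.
15 + 1/(2/1) = 15 + 1/2 = 31/2
1 + 1/(31/2) = 1 + 2/31 = 33/31
2 + 1/(33/31) = 2 + 31/33 = 97/33
1 + 1/(97/33) = 1 + 33/97 = 130/97
3 + 1/(130/97) = 3 + 97/130 = 487/130
-9 + 1/(487/130) = -9 + 130/487 = -4253/487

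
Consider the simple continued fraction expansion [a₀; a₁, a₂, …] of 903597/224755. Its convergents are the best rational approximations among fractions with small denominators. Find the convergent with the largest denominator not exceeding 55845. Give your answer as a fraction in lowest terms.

a_0 = 4: 4/1  (≤ bound)
a_1 = 49: 197/49  (≤ bound)
a_2 = 9: 1777/442  (≤ bound)
a_3 = 2: 3751/933  (≤ bound)
a_4 = 59: 223086/55489  (≤ bound)
a_5 = 1: 226837/56422  (> 55845, stop)

223086/55489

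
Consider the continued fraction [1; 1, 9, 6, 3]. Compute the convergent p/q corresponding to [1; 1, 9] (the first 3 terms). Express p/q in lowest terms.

19/10

Collapse the nested fraction from the inside out:
Start with 9.
1 + 1/(9/1) = 1 + 1/9 = 10/9
1 + 1/(10/9) = 1 + 9/10 = 19/10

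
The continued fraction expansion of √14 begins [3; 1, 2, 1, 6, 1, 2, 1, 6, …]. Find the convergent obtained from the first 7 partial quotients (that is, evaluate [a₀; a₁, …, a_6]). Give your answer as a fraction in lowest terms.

Start with 2.
1 + 1/(2/1) = 1 + 1/2 = 3/2
6 + 1/(3/2) = 6 + 2/3 = 20/3
1 + 1/(20/3) = 1 + 3/20 = 23/20
2 + 1/(23/20) = 2 + 20/23 = 66/23
1 + 1/(66/23) = 1 + 23/66 = 89/66
3 + 1/(89/66) = 3 + 66/89 = 333/89

333/89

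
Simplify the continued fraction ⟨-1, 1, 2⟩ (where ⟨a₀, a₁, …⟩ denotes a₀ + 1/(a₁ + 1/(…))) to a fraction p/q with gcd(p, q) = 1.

-1/3

Collapse the nested fraction from the inside out:
Start with 2.
1 + 1/(2/1) = 1 + 1/2 = 3/2
-1 + 1/(3/2) = -1 + 2/3 = -1/3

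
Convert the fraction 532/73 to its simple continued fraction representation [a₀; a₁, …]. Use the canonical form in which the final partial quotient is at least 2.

[7; 3, 2, 10]

532 ÷ 73 → quotient 7, remainder 21
73 ÷ 21 → quotient 3, remainder 10
21 ÷ 10 → quotient 2, remainder 1
10 ÷ 1 → quotient 10, remainder 0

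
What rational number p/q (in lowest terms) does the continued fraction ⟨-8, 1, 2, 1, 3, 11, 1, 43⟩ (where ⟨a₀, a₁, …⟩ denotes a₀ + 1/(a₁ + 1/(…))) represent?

Use the convergent recurrence hₖ = aₖ·hₖ₋₁ + hₖ₋₂ (and likewise for the denominators kₖ):
a_0 = -8: -8/1
a_1 = 1: -7/1
a_2 = 2: -22/3
a_3 = 1: -29/4
a_4 = 3: -109/15
a_5 = 11: -1228/169
a_6 = 1: -1337/184
a_7 = 43: -58719/8081

-58719/8081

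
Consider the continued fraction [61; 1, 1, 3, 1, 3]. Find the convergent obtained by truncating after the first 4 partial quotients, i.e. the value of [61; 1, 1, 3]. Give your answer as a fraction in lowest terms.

Start with 3.
1 + 1/(3/1) = 1 + 1/3 = 4/3
1 + 1/(4/3) = 1 + 3/4 = 7/4
61 + 1/(7/4) = 61 + 4/7 = 431/7

431/7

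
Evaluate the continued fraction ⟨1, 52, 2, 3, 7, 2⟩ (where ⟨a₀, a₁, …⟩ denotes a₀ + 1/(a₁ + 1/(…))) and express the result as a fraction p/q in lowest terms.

5824/5715

a_0 = 1: 1/1
a_1 = 52: 53/52
a_2 = 2: 107/105
a_3 = 3: 374/367
a_4 = 7: 2725/2674
a_5 = 2: 5824/5715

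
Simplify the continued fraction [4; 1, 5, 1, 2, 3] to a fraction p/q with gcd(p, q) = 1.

325/67

Work from the innermost term outward:
Start with 3.
2 + 1/(3/1) = 2 + 1/3 = 7/3
1 + 1/(7/3) = 1 + 3/7 = 10/7
5 + 1/(10/7) = 5 + 7/10 = 57/10
1 + 1/(57/10) = 1 + 10/57 = 67/57
4 + 1/(67/57) = 4 + 57/67 = 325/67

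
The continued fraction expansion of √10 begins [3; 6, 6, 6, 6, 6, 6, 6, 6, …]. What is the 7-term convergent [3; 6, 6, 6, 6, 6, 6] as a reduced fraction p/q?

168717/53353

a_0 = 3: 3/1
a_1 = 6: 19/6
a_2 = 6: 117/37
a_3 = 6: 721/228
a_4 = 6: 4443/1405
a_5 = 6: 27379/8658
a_6 = 6: 168717/53353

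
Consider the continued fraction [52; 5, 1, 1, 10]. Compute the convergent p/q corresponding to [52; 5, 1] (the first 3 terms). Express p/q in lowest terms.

Use the convergent recurrence hₖ = aₖ·hₖ₋₁ + hₖ₋₂ (and likewise for the denominators kₖ):
a_0 = 52: 52/1
a_1 = 5: 261/5
a_2 = 1: 313/6

313/6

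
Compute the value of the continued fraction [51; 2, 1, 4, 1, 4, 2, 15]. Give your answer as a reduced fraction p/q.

143636/2797

Work from the innermost term outward:
Start with 15.
2 + 1/(15/1) = 2 + 1/15 = 31/15
4 + 1/(31/15) = 4 + 15/31 = 139/31
1 + 1/(139/31) = 1 + 31/139 = 170/139
4 + 1/(170/139) = 4 + 139/170 = 819/170
1 + 1/(819/170) = 1 + 170/819 = 989/819
2 + 1/(989/819) = 2 + 819/989 = 2797/989
51 + 1/(2797/989) = 51 + 989/2797 = 143636/2797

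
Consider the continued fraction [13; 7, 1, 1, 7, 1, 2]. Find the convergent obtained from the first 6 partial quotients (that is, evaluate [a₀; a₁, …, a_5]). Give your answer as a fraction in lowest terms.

Collapse the nested fraction from the inside out:
Start with 1.
7 + 1/(1/1) = 7 + 1/1 = 8/1
1 + 1/(8/1) = 1 + 1/8 = 9/8
1 + 1/(9/8) = 1 + 8/9 = 17/9
7 + 1/(17/9) = 7 + 9/17 = 128/17
13 + 1/(128/17) = 13 + 17/128 = 1681/128

1681/128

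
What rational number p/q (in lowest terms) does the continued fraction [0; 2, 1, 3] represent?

4/11

Use the convergent recurrence hₖ = aₖ·hₖ₋₁ + hₖ₋₂ (and likewise for the denominators kₖ):
a_0 = 0: 0/1
a_1 = 2: 1/2
a_2 = 1: 1/3
a_3 = 3: 4/11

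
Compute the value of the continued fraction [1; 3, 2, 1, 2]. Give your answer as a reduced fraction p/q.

Start with 2.
1 + 1/(2/1) = 1 + 1/2 = 3/2
2 + 1/(3/2) = 2 + 2/3 = 8/3
3 + 1/(8/3) = 3 + 3/8 = 27/8
1 + 1/(27/8) = 1 + 8/27 = 35/27

35/27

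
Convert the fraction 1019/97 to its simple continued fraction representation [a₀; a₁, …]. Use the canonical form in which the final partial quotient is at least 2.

[10; 1, 1, 48]

Run the Euclidean algorithm, recording each quotient:
1019 ÷ 97 → quotient 10, remainder 49
97 ÷ 49 → quotient 1, remainder 48
49 ÷ 48 → quotient 1, remainder 1
48 ÷ 1 → quotient 48, remainder 0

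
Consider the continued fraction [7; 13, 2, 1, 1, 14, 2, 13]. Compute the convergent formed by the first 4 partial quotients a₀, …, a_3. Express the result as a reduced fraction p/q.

Start with 1.
2 + 1/(1/1) = 2 + 1/1 = 3/1
13 + 1/(3/1) = 13 + 1/3 = 40/3
7 + 1/(40/3) = 7 + 3/40 = 283/40

283/40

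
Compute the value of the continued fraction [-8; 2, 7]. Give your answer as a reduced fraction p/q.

Collapse the nested fraction from the inside out:
Start with 7.
2 + 1/(7/1) = 2 + 1/7 = 15/7
-8 + 1/(15/7) = -8 + 7/15 = -113/15

-113/15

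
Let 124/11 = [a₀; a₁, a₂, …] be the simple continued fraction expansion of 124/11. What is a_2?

1

⌊124/11⌋ = 11, remainder 3
⌊11/3⌋ = 3, remainder 2
⌊3/2⌋ = 1, remainder 1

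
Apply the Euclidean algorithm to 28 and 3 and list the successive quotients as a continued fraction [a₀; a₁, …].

[9; 3]

28 = 9·3 + 1, so a_0 = 9
3 = 3·1 + 0, so a_1 = 3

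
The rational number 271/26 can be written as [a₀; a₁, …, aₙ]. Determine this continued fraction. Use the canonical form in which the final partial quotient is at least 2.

271 ÷ 26 → quotient 10, remainder 11
26 ÷ 11 → quotient 2, remainder 4
11 ÷ 4 → quotient 2, remainder 3
4 ÷ 3 → quotient 1, remainder 1
3 ÷ 1 → quotient 3, remainder 0

[10; 2, 2, 1, 3]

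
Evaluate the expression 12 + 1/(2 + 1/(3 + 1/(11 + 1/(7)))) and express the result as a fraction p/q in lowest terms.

Work from the innermost term outward:
Start with 7.
11 + 1/(7/1) = 11 + 1/7 = 78/7
3 + 1/(78/7) = 3 + 7/78 = 241/78
2 + 1/(241/78) = 2 + 78/241 = 560/241
12 + 1/(560/241) = 12 + 241/560 = 6961/560

6961/560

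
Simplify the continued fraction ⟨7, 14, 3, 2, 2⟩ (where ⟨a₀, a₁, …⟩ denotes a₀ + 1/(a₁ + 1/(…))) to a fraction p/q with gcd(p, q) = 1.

1718/243

a_0 = 7: 7/1
a_1 = 14: 99/14
a_2 = 3: 304/43
a_3 = 2: 707/100
a_4 = 2: 1718/243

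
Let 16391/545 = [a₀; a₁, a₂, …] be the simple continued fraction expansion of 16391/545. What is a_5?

Run the Euclidean algorithm, recording each quotient:
⌊16391/545⌋ = 30, remainder 41
⌊545/41⌋ = 13, remainder 12
⌊41/12⌋ = 3, remainder 5
⌊12/5⌋ = 2, remainder 2
⌊5/2⌋ = 2, remainder 1
⌊2/1⌋ = 2, remainder 0

2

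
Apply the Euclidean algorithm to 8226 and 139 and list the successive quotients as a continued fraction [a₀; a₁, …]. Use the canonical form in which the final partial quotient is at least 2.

[59; 5, 1, 1, 3, 1, 2]

Repeatedly divide and take the remainder:
8226 ÷ 139 → quotient 59, remainder 25
139 ÷ 25 → quotient 5, remainder 14
25 ÷ 14 → quotient 1, remainder 11
14 ÷ 11 → quotient 1, remainder 3
11 ÷ 3 → quotient 3, remainder 2
3 ÷ 2 → quotient 1, remainder 1
2 ÷ 1 → quotient 2, remainder 0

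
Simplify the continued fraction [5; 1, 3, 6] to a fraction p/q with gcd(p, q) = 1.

a_0 = 5: 5/1
a_1 = 1: 6/1
a_2 = 3: 23/4
a_3 = 6: 144/25

144/25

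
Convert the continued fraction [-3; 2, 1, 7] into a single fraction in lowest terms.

Start with 7.
1 + 1/(7/1) = 1 + 1/7 = 8/7
2 + 1/(8/7) = 2 + 7/8 = 23/8
-3 + 1/(23/8) = -3 + 8/23 = -61/23

-61/23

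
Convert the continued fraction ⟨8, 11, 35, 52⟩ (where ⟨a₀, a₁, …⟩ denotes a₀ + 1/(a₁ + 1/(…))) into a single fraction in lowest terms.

162485/20083

a_0 = 8: 8/1
a_1 = 11: 89/11
a_2 = 35: 3123/386
a_3 = 52: 162485/20083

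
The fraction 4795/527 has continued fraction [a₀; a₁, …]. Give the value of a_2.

7

4795 ÷ 527 → quotient 9, remainder 52
527 ÷ 52 → quotient 10, remainder 7
52 ÷ 7 → quotient 7, remainder 3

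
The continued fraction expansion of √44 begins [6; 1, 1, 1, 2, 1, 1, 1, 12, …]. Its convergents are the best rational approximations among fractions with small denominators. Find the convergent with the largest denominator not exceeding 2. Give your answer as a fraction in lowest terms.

a_0 = 6: 6/1  (≤ bound)
a_1 = 1: 7/1  (≤ bound)
a_2 = 1: 13/2  (≤ bound)
a_3 = 1: 20/3  (> 2, stop)

13/2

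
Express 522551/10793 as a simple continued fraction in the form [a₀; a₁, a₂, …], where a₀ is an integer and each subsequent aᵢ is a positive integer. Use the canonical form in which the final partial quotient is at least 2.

[48; 2, 2, 2, 7, 60, 2]

522551 = 48·10793 + 4487, so a_0 = 48
10793 = 2·4487 + 1819, so a_1 = 2
4487 = 2·1819 + 849, so a_2 = 2
1819 = 2·849 + 121, so a_3 = 2
849 = 7·121 + 2, so a_4 = 7
121 = 60·2 + 1, so a_5 = 60
2 = 2·1 + 0, so a_6 = 2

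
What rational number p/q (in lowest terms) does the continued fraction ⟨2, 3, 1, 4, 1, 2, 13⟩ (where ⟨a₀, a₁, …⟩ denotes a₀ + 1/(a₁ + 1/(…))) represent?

1963/868

a_0 = 2: 2/1
a_1 = 3: 7/3
a_2 = 1: 9/4
a_3 = 4: 43/19
a_4 = 1: 52/23
a_5 = 2: 147/65
a_6 = 13: 1963/868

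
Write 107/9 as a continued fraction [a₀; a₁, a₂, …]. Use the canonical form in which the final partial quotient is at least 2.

[11; 1, 8]

Repeatedly divide and take the remainder:
107 ÷ 9 → quotient 11, remainder 8
9 ÷ 8 → quotient 1, remainder 1
8 ÷ 1 → quotient 8, remainder 0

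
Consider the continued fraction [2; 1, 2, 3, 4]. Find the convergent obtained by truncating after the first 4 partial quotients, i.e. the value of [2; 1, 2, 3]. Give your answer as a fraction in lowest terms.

27/10

a_0 = 2: 2/1
a_1 = 1: 3/1
a_2 = 2: 8/3
a_3 = 3: 27/10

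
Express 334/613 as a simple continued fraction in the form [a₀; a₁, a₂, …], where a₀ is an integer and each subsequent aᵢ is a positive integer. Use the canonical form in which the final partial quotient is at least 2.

334 = 0·613 + 334, so a_0 = 0
613 = 1·334 + 279, so a_1 = 1
334 = 1·279 + 55, so a_2 = 1
279 = 5·55 + 4, so a_3 = 5
55 = 13·4 + 3, so a_4 = 13
4 = 1·3 + 1, so a_5 = 1
3 = 3·1 + 0, so a_6 = 3

[0; 1, 1, 5, 13, 1, 3]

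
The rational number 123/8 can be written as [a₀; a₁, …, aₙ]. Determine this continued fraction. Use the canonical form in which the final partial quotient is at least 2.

[15; 2, 1, 2]

⌊123/8⌋ = 15, remainder 3
⌊8/3⌋ = 2, remainder 2
⌊3/2⌋ = 1, remainder 1
⌊2/1⌋ = 2, remainder 0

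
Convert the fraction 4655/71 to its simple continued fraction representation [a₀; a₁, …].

4655 ÷ 71 → quotient 65, remainder 40
71 ÷ 40 → quotient 1, remainder 31
40 ÷ 31 → quotient 1, remainder 9
31 ÷ 9 → quotient 3, remainder 4
9 ÷ 4 → quotient 2, remainder 1
4 ÷ 1 → quotient 4, remainder 0

[65; 1, 1, 3, 2, 4]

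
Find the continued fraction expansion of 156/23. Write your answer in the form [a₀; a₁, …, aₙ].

[6; 1, 3, 1, 1, 2]

Run the Euclidean algorithm, recording each quotient:
⌊156/23⌋ = 6, remainder 18
⌊23/18⌋ = 1, remainder 5
⌊18/5⌋ = 3, remainder 3
⌊5/3⌋ = 1, remainder 2
⌊3/2⌋ = 1, remainder 1
⌊2/1⌋ = 2, remainder 0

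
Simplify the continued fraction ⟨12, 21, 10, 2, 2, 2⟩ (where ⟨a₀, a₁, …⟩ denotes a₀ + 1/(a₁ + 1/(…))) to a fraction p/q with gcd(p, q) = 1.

31769/2637

Start with 2.
2 + 1/(2/1) = 2 + 1/2 = 5/2
2 + 1/(5/2) = 2 + 2/5 = 12/5
10 + 1/(12/5) = 10 + 5/12 = 125/12
21 + 1/(125/12) = 21 + 12/125 = 2637/125
12 + 1/(2637/125) = 12 + 125/2637 = 31769/2637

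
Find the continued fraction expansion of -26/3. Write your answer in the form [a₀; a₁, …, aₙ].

[-9; 3]

⌊-26/3⌋ = -9, remainder 1
⌊3/1⌋ = 3, remainder 0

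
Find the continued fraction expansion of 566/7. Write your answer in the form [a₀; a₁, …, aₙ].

Apply division with remainder until the remainder is 0:
⌊566/7⌋ = 80, remainder 6
⌊7/6⌋ = 1, remainder 1
⌊6/1⌋ = 6, remainder 0

[80; 1, 6]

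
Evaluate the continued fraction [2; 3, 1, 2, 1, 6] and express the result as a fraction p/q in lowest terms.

229/101

Start with 6.
1 + 1/(6/1) = 1 + 1/6 = 7/6
2 + 1/(7/6) = 2 + 6/7 = 20/7
1 + 1/(20/7) = 1 + 7/20 = 27/20
3 + 1/(27/20) = 3 + 20/27 = 101/27
2 + 1/(101/27) = 2 + 27/101 = 229/101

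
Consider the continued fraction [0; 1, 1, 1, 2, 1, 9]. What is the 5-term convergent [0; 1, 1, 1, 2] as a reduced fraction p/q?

Compute successive convergents:
a_0 = 0: 0/1
a_1 = 1: 1/1
a_2 = 1: 1/2
a_3 = 1: 2/3
a_4 = 2: 5/8

5/8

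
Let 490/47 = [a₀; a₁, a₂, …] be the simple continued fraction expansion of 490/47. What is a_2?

Apply division with remainder until the remainder is 0:
490 ÷ 47 → quotient 10, remainder 20
47 ÷ 20 → quotient 2, remainder 7
20 ÷ 7 → quotient 2, remainder 6

2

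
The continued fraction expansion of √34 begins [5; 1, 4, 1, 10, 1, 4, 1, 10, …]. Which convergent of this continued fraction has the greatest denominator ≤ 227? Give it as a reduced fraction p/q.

a_0 = 5: 5/1  (≤ bound)
a_1 = 1: 6/1  (≤ bound)
a_2 = 4: 29/5  (≤ bound)
a_3 = 1: 35/6  (≤ bound)
a_4 = 10: 379/65  (≤ bound)
a_5 = 1: 414/71  (≤ bound)
a_6 = 4: 2035/349  (> 227, stop)

414/71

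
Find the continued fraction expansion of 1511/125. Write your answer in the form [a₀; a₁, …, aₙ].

⌊1511/125⌋ = 12, remainder 11
⌊125/11⌋ = 11, remainder 4
⌊11/4⌋ = 2, remainder 3
⌊4/3⌋ = 1, remainder 1
⌊3/1⌋ = 3, remainder 0

[12; 11, 2, 1, 3]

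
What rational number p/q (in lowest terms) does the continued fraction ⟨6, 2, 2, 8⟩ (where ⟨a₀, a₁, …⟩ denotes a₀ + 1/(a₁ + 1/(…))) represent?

Work from the innermost term outward:
Start with 8.
2 + 1/(8/1) = 2 + 1/8 = 17/8
2 + 1/(17/8) = 2 + 8/17 = 42/17
6 + 1/(42/17) = 6 + 17/42 = 269/42

269/42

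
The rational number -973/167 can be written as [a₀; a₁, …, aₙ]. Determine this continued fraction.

-973 = -6·167 + 29, so a_0 = -6
167 = 5·29 + 22, so a_1 = 5
29 = 1·22 + 7, so a_2 = 1
22 = 3·7 + 1, so a_3 = 3
7 = 7·1 + 0, so a_4 = 7

[-6; 5, 1, 3, 7]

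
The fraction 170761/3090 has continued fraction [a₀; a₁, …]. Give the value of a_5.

1

170761 = 55·3090 + 811, so a_0 = 55
3090 = 3·811 + 657, so a_1 = 3
811 = 1·657 + 154, so a_2 = 1
657 = 4·154 + 41, so a_3 = 4
154 = 3·41 + 31, so a_4 = 3
41 = 1·31 + 10, so a_5 = 1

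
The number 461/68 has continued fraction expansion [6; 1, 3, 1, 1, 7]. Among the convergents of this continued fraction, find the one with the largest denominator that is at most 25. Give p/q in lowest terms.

61/9

a_0 = 6: 6/1  (≤ bound)
a_1 = 1: 7/1  (≤ bound)
a_2 = 3: 27/4  (≤ bound)
a_3 = 1: 34/5  (≤ bound)
a_4 = 1: 61/9  (≤ bound)
a_5 = 7: 461/68  (> 25, stop)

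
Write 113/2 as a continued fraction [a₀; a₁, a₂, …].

[56; 2]

113 ÷ 2 → quotient 56, remainder 1
2 ÷ 1 → quotient 2, remainder 0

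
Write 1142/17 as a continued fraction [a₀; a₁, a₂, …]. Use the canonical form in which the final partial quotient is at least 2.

Repeatedly divide and take the remainder:
⌊1142/17⌋ = 67, remainder 3
⌊17/3⌋ = 5, remainder 2
⌊3/2⌋ = 1, remainder 1
⌊2/1⌋ = 2, remainder 0

[67; 5, 1, 2]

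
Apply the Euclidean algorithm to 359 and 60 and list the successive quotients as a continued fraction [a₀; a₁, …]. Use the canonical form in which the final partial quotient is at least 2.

[5; 1, 59]

359 ÷ 60 → quotient 5, remainder 59
60 ÷ 59 → quotient 1, remainder 1
59 ÷ 1 → quotient 59, remainder 0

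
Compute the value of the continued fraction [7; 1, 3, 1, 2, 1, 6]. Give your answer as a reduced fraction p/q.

Compute successive convergents:
a_0 = 7: 7/1
a_1 = 1: 8/1
a_2 = 3: 31/4
a_3 = 1: 39/5
a_4 = 2: 109/14
a_5 = 1: 148/19
a_6 = 6: 997/128

997/128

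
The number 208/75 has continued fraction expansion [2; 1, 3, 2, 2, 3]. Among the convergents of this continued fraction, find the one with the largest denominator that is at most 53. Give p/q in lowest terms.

List convergents until the denominator exceeds the bound:
a_0 = 2: 2/1  (≤ bound)
a_1 = 1: 3/1  (≤ bound)
a_2 = 3: 11/4  (≤ bound)
a_3 = 2: 25/9  (≤ bound)
a_4 = 2: 61/22  (≤ bound)
a_5 = 3: 208/75  (> 53, stop)

61/22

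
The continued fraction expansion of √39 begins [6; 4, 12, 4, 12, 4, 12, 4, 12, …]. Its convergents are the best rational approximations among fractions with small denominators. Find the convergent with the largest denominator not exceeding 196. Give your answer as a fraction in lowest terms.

306/49

a_0 = 6: 6/1  (≤ bound)
a_1 = 4: 25/4  (≤ bound)
a_2 = 12: 306/49  (≤ bound)
a_3 = 4: 1249/200  (> 196, stop)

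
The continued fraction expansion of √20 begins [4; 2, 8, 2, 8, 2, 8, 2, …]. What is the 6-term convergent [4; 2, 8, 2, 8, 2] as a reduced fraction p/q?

2889/646

Build up convergents one term at a time:
a_0 = 4: 4/1
a_1 = 2: 9/2
a_2 = 8: 76/17
a_3 = 2: 161/36
a_4 = 8: 1364/305
a_5 = 2: 2889/646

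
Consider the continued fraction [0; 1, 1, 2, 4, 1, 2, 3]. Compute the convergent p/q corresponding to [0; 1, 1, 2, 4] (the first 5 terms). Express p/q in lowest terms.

a_0 = 0: 0/1
a_1 = 1: 1/1
a_2 = 1: 1/2
a_3 = 2: 3/5
a_4 = 4: 13/22

13/22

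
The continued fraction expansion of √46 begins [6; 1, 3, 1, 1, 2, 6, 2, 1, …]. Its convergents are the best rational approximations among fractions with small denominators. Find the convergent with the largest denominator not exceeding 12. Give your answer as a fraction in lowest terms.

61/9

a_0 = 6: 6/1  (≤ bound)
a_1 = 1: 7/1  (≤ bound)
a_2 = 3: 27/4  (≤ bound)
a_3 = 1: 34/5  (≤ bound)
a_4 = 1: 61/9  (≤ bound)
a_5 = 2: 156/23  (> 12, stop)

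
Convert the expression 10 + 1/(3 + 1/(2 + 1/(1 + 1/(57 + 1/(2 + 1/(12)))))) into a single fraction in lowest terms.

Compute successive convergents:
a_0 = 10: 10/1
a_1 = 3: 31/3
a_2 = 2: 72/7
a_3 = 1: 103/10
a_4 = 57: 5943/577
a_5 = 2: 11989/1164
a_6 = 12: 149811/14545

149811/14545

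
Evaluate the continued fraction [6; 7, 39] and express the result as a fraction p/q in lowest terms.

Starting at the tail and folding back:
Start with 39.
7 + 1/(39/1) = 7 + 1/39 = 274/39
6 + 1/(274/39) = 6 + 39/274 = 1683/274

1683/274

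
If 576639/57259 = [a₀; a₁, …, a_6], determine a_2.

7

Run the Euclidean algorithm, recording each quotient:
⌊576639/57259⌋ = 10, remainder 4049
⌊57259/4049⌋ = 14, remainder 573
⌊4049/573⌋ = 7, remainder 38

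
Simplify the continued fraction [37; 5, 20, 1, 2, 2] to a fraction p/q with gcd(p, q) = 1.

Compute successive convergents:
a_0 = 37: 37/1
a_1 = 5: 186/5
a_2 = 20: 3757/101
a_3 = 1: 3943/106
a_4 = 2: 11643/313
a_5 = 2: 27229/732

27229/732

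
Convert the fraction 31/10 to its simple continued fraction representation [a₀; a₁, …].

[3; 10]

31 ÷ 10 → quotient 3, remainder 1
10 ÷ 1 → quotient 10, remainder 0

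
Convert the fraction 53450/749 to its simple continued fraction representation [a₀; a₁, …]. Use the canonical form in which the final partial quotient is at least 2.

[71; 2, 1, 3, 4, 3, 1, 3]

53450 = 71·749 + 271, so a_0 = 71
749 = 2·271 + 207, so a_1 = 2
271 = 1·207 + 64, so a_2 = 1
207 = 3·64 + 15, so a_3 = 3
64 = 4·15 + 4, so a_4 = 4
15 = 3·4 + 3, so a_5 = 3
4 = 1·3 + 1, so a_6 = 1
3 = 3·1 + 0, so a_7 = 3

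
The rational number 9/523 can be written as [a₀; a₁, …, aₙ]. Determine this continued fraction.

⌊9/523⌋ = 0, remainder 9
⌊523/9⌋ = 58, remainder 1
⌊9/1⌋ = 9, remainder 0

[0; 58, 9]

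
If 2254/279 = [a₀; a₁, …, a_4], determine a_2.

Apply division with remainder until the remainder is 0:
⌊2254/279⌋ = 8, remainder 22
⌊279/22⌋ = 12, remainder 15
⌊22/15⌋ = 1, remainder 7

1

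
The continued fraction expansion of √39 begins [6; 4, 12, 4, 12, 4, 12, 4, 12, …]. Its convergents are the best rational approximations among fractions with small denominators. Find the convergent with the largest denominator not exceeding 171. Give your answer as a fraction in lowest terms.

306/49

List convergents until the denominator exceeds the bound:
a_0 = 6: 6/1  (≤ bound)
a_1 = 4: 25/4  (≤ bound)
a_2 = 12: 306/49  (≤ bound)
a_3 = 4: 1249/200  (> 171, stop)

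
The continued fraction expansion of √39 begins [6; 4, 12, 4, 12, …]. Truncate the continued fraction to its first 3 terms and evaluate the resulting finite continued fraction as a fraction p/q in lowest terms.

306/49

a_0 = 6: 6/1
a_1 = 4: 25/4
a_2 = 12: 306/49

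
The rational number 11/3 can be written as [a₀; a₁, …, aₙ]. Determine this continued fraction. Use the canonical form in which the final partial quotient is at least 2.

⌊11/3⌋ = 3, remainder 2
⌊3/2⌋ = 1, remainder 1
⌊2/1⌋ = 2, remainder 0

[3; 1, 2]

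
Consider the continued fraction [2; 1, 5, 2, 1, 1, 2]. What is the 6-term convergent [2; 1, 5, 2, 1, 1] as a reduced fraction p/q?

91/32

a_0 = 2: 2/1
a_1 = 1: 3/1
a_2 = 5: 17/6
a_3 = 2: 37/13
a_4 = 1: 54/19
a_5 = 1: 91/32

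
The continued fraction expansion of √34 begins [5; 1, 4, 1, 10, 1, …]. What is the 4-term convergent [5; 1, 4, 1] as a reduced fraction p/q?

a_0 = 5: 5/1
a_1 = 1: 6/1
a_2 = 4: 29/5
a_3 = 1: 35/6

35/6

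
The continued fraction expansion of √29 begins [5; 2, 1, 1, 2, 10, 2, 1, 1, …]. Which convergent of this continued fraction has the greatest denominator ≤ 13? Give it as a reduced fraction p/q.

a_0 = 5: 5/1  (≤ bound)
a_1 = 2: 11/2  (≤ bound)
a_2 = 1: 16/3  (≤ bound)
a_3 = 1: 27/5  (≤ bound)
a_4 = 2: 70/13  (≤ bound)
a_5 = 10: 727/135  (> 13, stop)

70/13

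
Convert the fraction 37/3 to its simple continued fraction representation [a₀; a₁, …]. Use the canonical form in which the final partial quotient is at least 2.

[12; 3]

⌊37/3⌋ = 12, remainder 1
⌊3/1⌋ = 3, remainder 0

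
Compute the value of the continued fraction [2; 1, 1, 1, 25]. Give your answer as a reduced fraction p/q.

a_0 = 2: 2/1
a_1 = 1: 3/1
a_2 = 1: 5/2
a_3 = 1: 8/3
a_4 = 25: 205/77

205/77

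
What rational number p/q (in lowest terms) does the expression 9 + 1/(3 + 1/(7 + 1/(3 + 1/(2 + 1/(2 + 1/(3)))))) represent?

Start with 3.
2 + 1/(3/1) = 2 + 1/3 = 7/3
2 + 1/(7/3) = 2 + 3/7 = 17/7
3 + 1/(17/7) = 3 + 7/17 = 58/17
7 + 1/(58/17) = 7 + 17/58 = 423/58
3 + 1/(423/58) = 3 + 58/423 = 1327/423
9 + 1/(1327/423) = 9 + 423/1327 = 12366/1327

12366/1327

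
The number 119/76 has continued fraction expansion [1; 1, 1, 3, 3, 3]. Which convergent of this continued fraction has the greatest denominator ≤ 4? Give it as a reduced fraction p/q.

3/2

List convergents until the denominator exceeds the bound:
a_0 = 1: 1/1  (≤ bound)
a_1 = 1: 2/1  (≤ bound)
a_2 = 1: 3/2  (≤ bound)
a_3 = 3: 11/7  (> 4, stop)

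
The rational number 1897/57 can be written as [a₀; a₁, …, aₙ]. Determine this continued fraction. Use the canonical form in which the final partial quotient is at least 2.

[33; 3, 1, 1, 3, 2]

1897 = 33·57 + 16, so a_0 = 33
57 = 3·16 + 9, so a_1 = 3
16 = 1·9 + 7, so a_2 = 1
9 = 1·7 + 2, so a_3 = 1
7 = 3·2 + 1, so a_4 = 3
2 = 2·1 + 0, so a_5 = 2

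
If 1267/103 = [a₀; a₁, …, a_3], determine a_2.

⌊1267/103⌋ = 12, remainder 31
⌊103/31⌋ = 3, remainder 10
⌊31/10⌋ = 3, remainder 1

3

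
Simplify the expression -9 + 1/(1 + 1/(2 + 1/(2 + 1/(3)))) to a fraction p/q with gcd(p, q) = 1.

-199/24

Start with 3.
2 + 1/(3/1) = 2 + 1/3 = 7/3
2 + 1/(7/3) = 2 + 3/7 = 17/7
1 + 1/(17/7) = 1 + 7/17 = 24/17
-9 + 1/(24/17) = -9 + 17/24 = -199/24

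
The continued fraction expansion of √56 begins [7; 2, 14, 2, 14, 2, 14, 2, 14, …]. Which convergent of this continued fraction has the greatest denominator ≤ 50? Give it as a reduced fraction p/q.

217/29

List convergents until the denominator exceeds the bound:
a_0 = 7: 7/1  (≤ bound)
a_1 = 2: 15/2  (≤ bound)
a_2 = 14: 217/29  (≤ bound)
a_3 = 2: 449/60  (> 50, stop)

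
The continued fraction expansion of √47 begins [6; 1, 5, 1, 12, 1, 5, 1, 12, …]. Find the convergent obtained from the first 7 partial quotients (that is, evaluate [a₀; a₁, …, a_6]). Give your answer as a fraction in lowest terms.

Starting at the tail and folding back:
Start with 5.
1 + 1/(5/1) = 1 + 1/5 = 6/5
12 + 1/(6/5) = 12 + 5/6 = 77/6
1 + 1/(77/6) = 1 + 6/77 = 83/77
5 + 1/(83/77) = 5 + 77/83 = 492/83
1 + 1/(492/83) = 1 + 83/492 = 575/492
6 + 1/(575/492) = 6 + 492/575 = 3942/575

3942/575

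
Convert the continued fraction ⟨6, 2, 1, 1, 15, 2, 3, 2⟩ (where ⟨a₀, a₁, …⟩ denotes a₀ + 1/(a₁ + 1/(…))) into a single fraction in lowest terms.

8208/1283

Start with 2.
3 + 1/(2/1) = 3 + 1/2 = 7/2
2 + 1/(7/2) = 2 + 2/7 = 16/7
15 + 1/(16/7) = 15 + 7/16 = 247/16
1 + 1/(247/16) = 1 + 16/247 = 263/247
1 + 1/(263/247) = 1 + 247/263 = 510/263
2 + 1/(510/263) = 2 + 263/510 = 1283/510
6 + 1/(1283/510) = 6 + 510/1283 = 8208/1283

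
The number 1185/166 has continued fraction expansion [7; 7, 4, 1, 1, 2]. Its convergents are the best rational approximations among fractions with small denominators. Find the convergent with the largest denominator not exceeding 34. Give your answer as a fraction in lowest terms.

a_0 = 7: 7/1  (≤ bound)
a_1 = 7: 50/7  (≤ bound)
a_2 = 4: 207/29  (≤ bound)
a_3 = 1: 257/36  (> 34, stop)

207/29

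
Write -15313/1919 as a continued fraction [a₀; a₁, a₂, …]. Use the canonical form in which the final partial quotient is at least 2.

Repeatedly divide and take the remainder:
-15313 ÷ 1919 → quotient -8, remainder 39
1919 ÷ 39 → quotient 49, remainder 8
39 ÷ 8 → quotient 4, remainder 7
8 ÷ 7 → quotient 1, remainder 1
7 ÷ 1 → quotient 7, remainder 0

[-8; 49, 4, 1, 7]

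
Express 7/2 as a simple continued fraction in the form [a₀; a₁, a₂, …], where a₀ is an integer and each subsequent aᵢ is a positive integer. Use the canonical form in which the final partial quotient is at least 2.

Repeatedly divide and take the remainder:
⌊7/2⌋ = 3, remainder 1
⌊2/1⌋ = 2, remainder 0

[3; 2]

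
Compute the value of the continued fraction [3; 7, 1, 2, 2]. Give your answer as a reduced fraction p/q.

Starting at the tail and folding back:
Start with 2.
2 + 1/(2/1) = 2 + 1/2 = 5/2
1 + 1/(5/2) = 1 + 2/5 = 7/5
7 + 1/(7/5) = 7 + 5/7 = 54/7
3 + 1/(54/7) = 3 + 7/54 = 169/54

169/54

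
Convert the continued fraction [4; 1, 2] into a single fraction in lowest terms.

Compute successive convergents:
a_0 = 4: 4/1
a_1 = 1: 5/1
a_2 = 2: 14/3

14/3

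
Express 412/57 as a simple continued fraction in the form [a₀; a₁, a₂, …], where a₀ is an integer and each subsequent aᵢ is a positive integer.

Run the Euclidean algorithm, recording each quotient:
412 ÷ 57 → quotient 7, remainder 13
57 ÷ 13 → quotient 4, remainder 5
13 ÷ 5 → quotient 2, remainder 3
5 ÷ 3 → quotient 1, remainder 2
3 ÷ 2 → quotient 1, remainder 1
2 ÷ 1 → quotient 2, remainder 0

[7; 4, 2, 1, 1, 2]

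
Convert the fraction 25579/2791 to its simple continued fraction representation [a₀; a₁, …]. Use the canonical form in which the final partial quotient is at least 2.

Apply division with remainder until the remainder is 0:
25579 = 9·2791 + 460, so a_0 = 9
2791 = 6·460 + 31, so a_1 = 6
460 = 14·31 + 26, so a_2 = 14
31 = 1·26 + 5, so a_3 = 1
26 = 5·5 + 1, so a_4 = 5
5 = 5·1 + 0, so a_5 = 5

[9; 6, 14, 1, 5, 5]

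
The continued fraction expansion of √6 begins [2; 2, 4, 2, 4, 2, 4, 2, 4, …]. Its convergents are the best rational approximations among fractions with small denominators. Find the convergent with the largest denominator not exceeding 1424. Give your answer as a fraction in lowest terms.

2158/881

a_0 = 2: 2/1  (≤ bound)
a_1 = 2: 5/2  (≤ bound)
a_2 = 4: 22/9  (≤ bound)
a_3 = 2: 49/20  (≤ bound)
a_4 = 4: 218/89  (≤ bound)
a_5 = 2: 485/198  (≤ bound)
a_6 = 4: 2158/881  (≤ bound)
a_7 = 2: 4801/1960  (> 1424, stop)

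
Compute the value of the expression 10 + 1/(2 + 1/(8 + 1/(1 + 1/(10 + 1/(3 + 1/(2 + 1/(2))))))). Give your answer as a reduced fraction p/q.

37851/3614

a_0 = 10: 10/1
a_1 = 2: 21/2
a_2 = 8: 178/17
a_3 = 1: 199/19
a_4 = 10: 2168/207
a_5 = 3: 6703/640
a_6 = 2: 15574/1487
a_7 = 2: 37851/3614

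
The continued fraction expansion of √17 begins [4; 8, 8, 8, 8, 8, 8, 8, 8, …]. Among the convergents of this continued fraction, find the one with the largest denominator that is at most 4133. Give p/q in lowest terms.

2177/528

List convergents until the denominator exceeds the bound:
a_0 = 4: 4/1  (≤ bound)
a_1 = 8: 33/8  (≤ bound)
a_2 = 8: 268/65  (≤ bound)
a_3 = 8: 2177/528  (≤ bound)
a_4 = 8: 17684/4289  (> 4133, stop)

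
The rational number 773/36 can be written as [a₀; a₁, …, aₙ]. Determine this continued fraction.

[21; 2, 8, 2]

Apply division with remainder until the remainder is 0:
773 ÷ 36 → quotient 21, remainder 17
36 ÷ 17 → quotient 2, remainder 2
17 ÷ 2 → quotient 8, remainder 1
2 ÷ 1 → quotient 2, remainder 0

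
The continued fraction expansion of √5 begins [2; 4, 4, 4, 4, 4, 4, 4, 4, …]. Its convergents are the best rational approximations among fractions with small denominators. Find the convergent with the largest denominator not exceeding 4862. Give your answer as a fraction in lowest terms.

2889/1292

a_0 = 2: 2/1  (≤ bound)
a_1 = 4: 9/4  (≤ bound)
a_2 = 4: 38/17  (≤ bound)
a_3 = 4: 161/72  (≤ bound)
a_4 = 4: 682/305  (≤ bound)
a_5 = 4: 2889/1292  (≤ bound)
a_6 = 4: 12238/5473  (> 4862, stop)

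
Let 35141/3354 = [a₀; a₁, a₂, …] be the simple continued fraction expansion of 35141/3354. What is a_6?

35141 = 10·3354 + 1601, so a_0 = 10
3354 = 2·1601 + 152, so a_1 = 2
1601 = 10·152 + 81, so a_2 = 10
152 = 1·81 + 71, so a_3 = 1
81 = 1·71 + 10, so a_4 = 1
71 = 7·10 + 1, so a_5 = 7
10 = 10·1 + 0, so a_6 = 10

10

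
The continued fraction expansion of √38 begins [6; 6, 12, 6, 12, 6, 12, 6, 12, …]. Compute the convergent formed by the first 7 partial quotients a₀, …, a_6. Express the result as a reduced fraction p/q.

2463306/399601

Use the convergent recurrence hₖ = aₖ·hₖ₋₁ + hₖ₋₂ (and likewise for the denominators kₖ):
a_0 = 6: 6/1
a_1 = 6: 37/6
a_2 = 12: 450/73
a_3 = 6: 2737/444
a_4 = 12: 33294/5401
a_5 = 6: 202501/32850
a_6 = 12: 2463306/399601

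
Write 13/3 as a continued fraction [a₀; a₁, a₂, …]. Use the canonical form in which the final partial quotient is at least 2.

13 = 4·3 + 1, so a_0 = 4
3 = 3·1 + 0, so a_1 = 3

[4; 3]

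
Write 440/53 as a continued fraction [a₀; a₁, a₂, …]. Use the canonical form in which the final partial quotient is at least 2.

[8; 3, 3, 5]

440 = 8·53 + 16, so a_0 = 8
53 = 3·16 + 5, so a_1 = 3
16 = 3·5 + 1, so a_2 = 3
5 = 5·1 + 0, so a_3 = 5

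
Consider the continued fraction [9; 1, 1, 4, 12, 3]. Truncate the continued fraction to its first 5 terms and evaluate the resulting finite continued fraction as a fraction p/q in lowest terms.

Start with 12.
4 + 1/(12/1) = 4 + 1/12 = 49/12
1 + 1/(49/12) = 1 + 12/49 = 61/49
1 + 1/(61/49) = 1 + 49/61 = 110/61
9 + 1/(110/61) = 9 + 61/110 = 1051/110

1051/110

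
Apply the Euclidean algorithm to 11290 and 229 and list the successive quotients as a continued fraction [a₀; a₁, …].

Run the Euclidean algorithm, recording each quotient:
⌊11290/229⌋ = 49, remainder 69
⌊229/69⌋ = 3, remainder 22
⌊69/22⌋ = 3, remainder 3
⌊22/3⌋ = 7, remainder 1
⌊3/1⌋ = 3, remainder 0

[49; 3, 3, 7, 3]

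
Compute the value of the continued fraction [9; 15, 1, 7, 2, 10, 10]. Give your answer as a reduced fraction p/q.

Starting at the tail and folding back:
Start with 10.
10 + 1/(10/1) = 10 + 1/10 = 101/10
2 + 1/(101/10) = 2 + 10/101 = 212/101
7 + 1/(212/101) = 7 + 101/212 = 1585/212
1 + 1/(1585/212) = 1 + 212/1585 = 1797/1585
15 + 1/(1797/1585) = 15 + 1585/1797 = 28540/1797
9 + 1/(28540/1797) = 9 + 1797/28540 = 258657/28540

258657/28540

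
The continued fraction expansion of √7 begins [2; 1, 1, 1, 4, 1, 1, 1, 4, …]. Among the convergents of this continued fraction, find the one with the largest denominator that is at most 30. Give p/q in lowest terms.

45/17

a_0 = 2: 2/1  (≤ bound)
a_1 = 1: 3/1  (≤ bound)
a_2 = 1: 5/2  (≤ bound)
a_3 = 1: 8/3  (≤ bound)
a_4 = 4: 37/14  (≤ bound)
a_5 = 1: 45/17  (≤ bound)
a_6 = 1: 82/31  (> 30, stop)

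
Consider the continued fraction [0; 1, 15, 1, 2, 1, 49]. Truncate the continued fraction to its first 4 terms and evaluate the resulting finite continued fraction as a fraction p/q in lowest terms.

Start with 1.
15 + 1/(1/1) = 15 + 1/1 = 16/1
1 + 1/(16/1) = 1 + 1/16 = 17/16
0 + 1/(17/16) = 0 + 16/17 = 16/17

16/17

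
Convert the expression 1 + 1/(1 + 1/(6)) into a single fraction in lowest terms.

13/7

a_0 = 1: 1/1
a_1 = 1: 2/1
a_2 = 6: 13/7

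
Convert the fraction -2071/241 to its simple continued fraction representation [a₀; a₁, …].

-2071 ÷ 241 → quotient -9, remainder 98
241 ÷ 98 → quotient 2, remainder 45
98 ÷ 45 → quotient 2, remainder 8
45 ÷ 8 → quotient 5, remainder 5
8 ÷ 5 → quotient 1, remainder 3
5 ÷ 3 → quotient 1, remainder 2
3 ÷ 2 → quotient 1, remainder 1
2 ÷ 1 → quotient 2, remainder 0

[-9; 2, 2, 5, 1, 1, 1, 2]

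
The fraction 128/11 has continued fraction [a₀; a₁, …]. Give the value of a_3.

128 = 11·11 + 7, so a_0 = 11
11 = 1·7 + 4, so a_1 = 1
7 = 1·4 + 3, so a_2 = 1
4 = 1·3 + 1, so a_3 = 1

1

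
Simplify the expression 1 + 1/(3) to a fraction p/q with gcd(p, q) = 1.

4/3

a_0 = 1: 1/1
a_1 = 3: 4/3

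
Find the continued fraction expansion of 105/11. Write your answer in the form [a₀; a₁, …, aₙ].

[9; 1, 1, 5]

Apply division with remainder until the remainder is 0:
⌊105/11⌋ = 9, remainder 6
⌊11/6⌋ = 1, remainder 5
⌊6/5⌋ = 1, remainder 1
⌊5/1⌋ = 5, remainder 0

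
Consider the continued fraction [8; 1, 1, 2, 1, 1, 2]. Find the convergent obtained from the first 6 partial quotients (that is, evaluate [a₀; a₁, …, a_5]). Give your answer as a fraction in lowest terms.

Start with 1.
1 + 1/(1/1) = 1 + 1/1 = 2/1
2 + 1/(2/1) = 2 + 1/2 = 5/2
1 + 1/(5/2) = 1 + 2/5 = 7/5
1 + 1/(7/5) = 1 + 5/7 = 12/7
8 + 1/(12/7) = 8 + 7/12 = 103/12

103/12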